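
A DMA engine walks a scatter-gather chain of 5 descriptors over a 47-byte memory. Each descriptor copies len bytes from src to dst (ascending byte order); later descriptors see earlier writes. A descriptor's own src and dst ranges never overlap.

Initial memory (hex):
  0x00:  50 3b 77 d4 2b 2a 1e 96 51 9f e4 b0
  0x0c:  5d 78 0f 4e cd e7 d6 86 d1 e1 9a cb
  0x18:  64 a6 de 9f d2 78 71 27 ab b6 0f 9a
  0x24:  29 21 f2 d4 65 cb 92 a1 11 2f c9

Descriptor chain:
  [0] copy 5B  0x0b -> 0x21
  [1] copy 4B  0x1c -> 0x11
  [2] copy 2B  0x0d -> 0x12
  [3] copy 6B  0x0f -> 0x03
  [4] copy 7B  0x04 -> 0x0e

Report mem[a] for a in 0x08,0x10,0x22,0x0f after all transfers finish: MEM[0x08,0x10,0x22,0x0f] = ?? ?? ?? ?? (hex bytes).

  after D0: wrote 5B at 0x21 = b05d780f4e
  after D1: wrote 4B at 0x11 = d2787127
  after D2: wrote 2B at 0x12 = 780f
  after D3: wrote 6B at 0x03 = 4ecdd2780f27
  after D4: wrote 7B at 0x0e = cdd2780f279fe4
query mem[0x08]=0x27, mem[0x10]=0x78, mem[0x22]=0x5d, mem[0x0f]=0xd2

MEM[0x08,0x10,0x22,0x0f] = 27 78 5d d2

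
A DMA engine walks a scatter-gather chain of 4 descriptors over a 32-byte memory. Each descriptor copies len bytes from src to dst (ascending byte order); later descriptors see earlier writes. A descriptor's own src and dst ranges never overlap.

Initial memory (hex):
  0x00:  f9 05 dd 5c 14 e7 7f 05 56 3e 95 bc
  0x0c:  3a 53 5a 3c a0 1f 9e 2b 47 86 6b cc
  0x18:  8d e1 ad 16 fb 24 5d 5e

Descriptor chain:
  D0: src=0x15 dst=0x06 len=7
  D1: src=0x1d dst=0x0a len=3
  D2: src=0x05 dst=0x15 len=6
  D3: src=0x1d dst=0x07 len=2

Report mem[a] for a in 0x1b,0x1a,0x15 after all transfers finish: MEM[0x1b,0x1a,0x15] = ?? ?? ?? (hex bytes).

MEM[0x1b,0x1a,0x15] = 16 24 e7

  after D0: wrote 7B at 0x06 = 866bcc8de1ad16
  after D1: wrote 3B at 0x0a = 245d5e
  after D2: wrote 6B at 0x15 = e7866bcc8d24
  after D3: wrote 2B at 0x07 = 245d
query mem[0x1b]=0x16, mem[0x1a]=0x24, mem[0x15]=0xe7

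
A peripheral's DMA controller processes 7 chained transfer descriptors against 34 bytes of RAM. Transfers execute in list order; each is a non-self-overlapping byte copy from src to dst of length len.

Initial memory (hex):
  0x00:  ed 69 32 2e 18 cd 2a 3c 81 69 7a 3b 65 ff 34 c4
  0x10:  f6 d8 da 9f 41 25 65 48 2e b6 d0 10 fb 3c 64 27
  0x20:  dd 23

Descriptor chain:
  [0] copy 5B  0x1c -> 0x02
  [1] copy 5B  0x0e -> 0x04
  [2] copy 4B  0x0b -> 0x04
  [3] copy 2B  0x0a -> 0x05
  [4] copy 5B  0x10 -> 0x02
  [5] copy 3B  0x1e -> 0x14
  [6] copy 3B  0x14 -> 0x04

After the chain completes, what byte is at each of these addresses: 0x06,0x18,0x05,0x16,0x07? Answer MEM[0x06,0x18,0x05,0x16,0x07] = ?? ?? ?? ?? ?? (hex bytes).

[0] 0x1c->0x02 len=5 : fb 3c 64 27 dd
[1] 0x0e->0x04 len=5 : 34 c4 f6 d8 da
[2] 0x0b->0x04 len=4 : 3b 65 ff 34
[3] 0x0a->0x05 len=2 : 7a 3b
[4] 0x10->0x02 len=5 : f6 d8 da 9f 41
[5] 0x1e->0x14 len=3 : 64 27 dd
[6] 0x14->0x04 len=3 : 64 27 dd
query mem[0x06]=0xdd, mem[0x18]=0x2e, mem[0x05]=0x27, mem[0x16]=0xdd, mem[0x07]=0x34

MEM[0x06,0x18,0x05,0x16,0x07] = dd 2e 27 dd 34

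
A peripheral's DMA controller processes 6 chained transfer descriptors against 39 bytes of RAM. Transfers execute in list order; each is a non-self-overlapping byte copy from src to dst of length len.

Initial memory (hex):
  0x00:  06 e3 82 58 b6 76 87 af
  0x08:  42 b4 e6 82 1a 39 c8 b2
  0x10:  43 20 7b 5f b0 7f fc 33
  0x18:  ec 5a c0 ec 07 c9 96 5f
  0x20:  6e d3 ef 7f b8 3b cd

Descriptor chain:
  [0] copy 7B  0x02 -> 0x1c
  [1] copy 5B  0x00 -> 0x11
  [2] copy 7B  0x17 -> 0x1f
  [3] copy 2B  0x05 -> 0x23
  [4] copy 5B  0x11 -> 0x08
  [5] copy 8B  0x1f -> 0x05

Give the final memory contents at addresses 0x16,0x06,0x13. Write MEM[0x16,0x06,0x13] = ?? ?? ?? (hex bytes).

#0 dst[0x1c+7] := {0x82,0x58,0xb6,0x76,0x87,0xaf,0x42}
#1 dst[0x11+5] := {0x06,0xe3,0x82,0x58,0xb6}
#2 dst[0x1f+7] := {0x33,0xec,0x5a,0xc0,0xec,0x82,0x58}
#3 dst[0x23+2] := {0x76,0x87}
#4 dst[0x08+5] := {0x06,0xe3,0x82,0x58,0xb6}
#5 dst[0x05+8] := {0x33,0xec,0x5a,0xc0,0x76,0x87,0x58,0xcd}
query mem[0x16]=0xfc, mem[0x06]=0xec, mem[0x13]=0x82

MEM[0x16,0x06,0x13] = fc ec 82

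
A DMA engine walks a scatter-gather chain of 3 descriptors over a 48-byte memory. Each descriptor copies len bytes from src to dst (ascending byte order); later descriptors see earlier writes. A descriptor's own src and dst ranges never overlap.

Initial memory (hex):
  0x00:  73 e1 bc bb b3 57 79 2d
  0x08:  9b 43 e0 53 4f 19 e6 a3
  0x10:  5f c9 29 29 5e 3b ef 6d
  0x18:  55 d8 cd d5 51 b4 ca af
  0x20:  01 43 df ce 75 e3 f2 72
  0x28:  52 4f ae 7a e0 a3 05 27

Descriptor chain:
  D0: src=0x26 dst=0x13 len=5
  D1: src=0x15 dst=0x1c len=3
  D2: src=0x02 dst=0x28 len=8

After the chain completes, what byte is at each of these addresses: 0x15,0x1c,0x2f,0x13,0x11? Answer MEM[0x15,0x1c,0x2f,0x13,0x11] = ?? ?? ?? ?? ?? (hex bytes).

[0] 0x26->0x13 len=5 : f2 72 52 4f ae
[1] 0x15->0x1c len=3 : 52 4f ae
[2] 0x02->0x28 len=8 : bc bb b3 57 79 2d 9b 43
query mem[0x15]=0x52, mem[0x1c]=0x52, mem[0x2f]=0x43, mem[0x13]=0xf2, mem[0x11]=0xc9

MEM[0x15,0x1c,0x2f,0x13,0x11] = 52 52 43 f2 c9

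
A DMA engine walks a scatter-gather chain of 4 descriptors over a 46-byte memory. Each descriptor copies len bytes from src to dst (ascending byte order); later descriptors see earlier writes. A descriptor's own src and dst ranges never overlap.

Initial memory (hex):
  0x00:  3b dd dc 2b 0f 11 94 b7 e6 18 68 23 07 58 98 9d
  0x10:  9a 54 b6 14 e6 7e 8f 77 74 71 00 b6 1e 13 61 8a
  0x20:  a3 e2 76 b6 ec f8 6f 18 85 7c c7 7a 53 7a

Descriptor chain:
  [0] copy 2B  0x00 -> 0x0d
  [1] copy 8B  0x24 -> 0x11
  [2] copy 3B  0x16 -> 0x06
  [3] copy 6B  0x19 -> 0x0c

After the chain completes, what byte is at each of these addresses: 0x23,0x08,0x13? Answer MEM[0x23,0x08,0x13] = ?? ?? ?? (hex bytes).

[0] 0x00->0x0d len=2 : 3b dd
[1] 0x24->0x11 len=8 : ec f8 6f 18 85 7c c7 7a
[2] 0x16->0x06 len=3 : 7c c7 7a
[3] 0x19->0x0c len=6 : 71 00 b6 1e 13 61
query mem[0x23]=0xb6, mem[0x08]=0x7a, mem[0x13]=0x6f

MEM[0x23,0x08,0x13] = b6 7a 6f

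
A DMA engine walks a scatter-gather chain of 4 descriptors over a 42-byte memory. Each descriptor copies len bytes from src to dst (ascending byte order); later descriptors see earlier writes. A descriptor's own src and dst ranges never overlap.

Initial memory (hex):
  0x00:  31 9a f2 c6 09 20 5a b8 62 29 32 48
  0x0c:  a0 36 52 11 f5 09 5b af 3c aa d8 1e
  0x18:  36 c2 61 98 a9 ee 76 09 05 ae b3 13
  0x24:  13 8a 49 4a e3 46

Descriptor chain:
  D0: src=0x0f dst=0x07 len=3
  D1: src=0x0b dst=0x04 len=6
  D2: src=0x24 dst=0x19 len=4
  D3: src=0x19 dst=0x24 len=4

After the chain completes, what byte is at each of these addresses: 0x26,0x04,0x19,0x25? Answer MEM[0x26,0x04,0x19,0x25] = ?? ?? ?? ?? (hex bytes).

MEM[0x26,0x04,0x19,0x25] = 49 48 13 8a

  after D0: wrote 3B at 0x07 = 11f509
  after D1: wrote 6B at 0x04 = 48a0365211f5
  after D2: wrote 4B at 0x19 = 138a494a
  after D3: wrote 4B at 0x24 = 138a494a
query mem[0x26]=0x49, mem[0x04]=0x48, mem[0x19]=0x13, mem[0x25]=0x8a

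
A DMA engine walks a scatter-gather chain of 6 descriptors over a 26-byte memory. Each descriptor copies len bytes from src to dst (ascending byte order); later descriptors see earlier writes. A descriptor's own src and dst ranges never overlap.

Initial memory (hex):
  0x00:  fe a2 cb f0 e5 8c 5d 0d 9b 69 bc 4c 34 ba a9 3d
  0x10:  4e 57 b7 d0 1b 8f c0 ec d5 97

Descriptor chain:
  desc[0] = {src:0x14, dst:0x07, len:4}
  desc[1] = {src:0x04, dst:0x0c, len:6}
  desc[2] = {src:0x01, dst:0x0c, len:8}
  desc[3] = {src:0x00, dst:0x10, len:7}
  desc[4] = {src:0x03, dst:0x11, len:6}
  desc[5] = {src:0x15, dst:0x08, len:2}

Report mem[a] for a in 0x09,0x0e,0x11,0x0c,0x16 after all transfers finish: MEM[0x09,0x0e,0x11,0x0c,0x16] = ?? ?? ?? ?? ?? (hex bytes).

  after D0: wrote 4B at 0x07 = 1b8fc0ec
  after D1: wrote 6B at 0x0c = e58c5d1b8fc0
  after D2: wrote 8B at 0x0c = a2cbf0e58c5d1b8f
  after D3: wrote 7B at 0x10 = fea2cbf0e58c5d
  after D4: wrote 6B at 0x11 = f0e58c5d1b8f
  after D5: wrote 2B at 0x08 = 1b8f
query mem[0x09]=0x8f, mem[0x0e]=0xf0, mem[0x11]=0xf0, mem[0x0c]=0xa2, mem[0x16]=0x8f

MEM[0x09,0x0e,0x11,0x0c,0x16] = 8f f0 f0 a2 8f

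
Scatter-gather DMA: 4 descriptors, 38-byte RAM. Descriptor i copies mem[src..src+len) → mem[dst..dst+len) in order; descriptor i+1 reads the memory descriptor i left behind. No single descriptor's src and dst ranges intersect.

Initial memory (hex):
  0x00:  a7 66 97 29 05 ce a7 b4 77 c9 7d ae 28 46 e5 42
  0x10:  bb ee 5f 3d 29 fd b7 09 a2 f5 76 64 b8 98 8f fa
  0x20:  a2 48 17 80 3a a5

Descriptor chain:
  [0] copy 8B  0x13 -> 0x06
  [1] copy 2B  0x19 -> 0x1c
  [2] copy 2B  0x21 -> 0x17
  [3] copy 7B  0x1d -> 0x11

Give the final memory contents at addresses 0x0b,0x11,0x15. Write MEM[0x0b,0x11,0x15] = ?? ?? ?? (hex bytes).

MEM[0x0b,0x11,0x15] = a2 76 48

[0] 0x13->0x06 len=8 : 3d 29 fd b7 09 a2 f5 76
[1] 0x19->0x1c len=2 : f5 76
[2] 0x21->0x17 len=2 : 48 17
[3] 0x1d->0x11 len=7 : 76 8f fa a2 48 17 80
query mem[0x0b]=0xa2, mem[0x11]=0x76, mem[0x15]=0x48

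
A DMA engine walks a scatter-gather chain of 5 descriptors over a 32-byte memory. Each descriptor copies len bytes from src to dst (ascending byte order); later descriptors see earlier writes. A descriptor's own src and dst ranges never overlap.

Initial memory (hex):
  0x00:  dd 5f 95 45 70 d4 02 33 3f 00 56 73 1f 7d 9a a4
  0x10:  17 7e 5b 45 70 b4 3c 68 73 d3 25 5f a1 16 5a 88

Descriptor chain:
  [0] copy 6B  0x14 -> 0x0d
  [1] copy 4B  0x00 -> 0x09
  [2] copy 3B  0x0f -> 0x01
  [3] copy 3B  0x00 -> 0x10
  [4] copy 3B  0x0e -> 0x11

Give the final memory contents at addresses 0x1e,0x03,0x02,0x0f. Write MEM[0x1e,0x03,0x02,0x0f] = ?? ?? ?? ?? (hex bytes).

MEM[0x1e,0x03,0x02,0x0f] = 5a 73 68 3c

#0 dst[0x0d+6] := {0x70,0xb4,0x3c,0x68,0x73,0xd3}
#1 dst[0x09+4] := {0xdd,0x5f,0x95,0x45}
#2 dst[0x01+3] := {0x3c,0x68,0x73}
#3 dst[0x10+3] := {0xdd,0x3c,0x68}
#4 dst[0x11+3] := {0xb4,0x3c,0xdd}
query mem[0x1e]=0x5a, mem[0x03]=0x73, mem[0x02]=0x68, mem[0x0f]=0x3c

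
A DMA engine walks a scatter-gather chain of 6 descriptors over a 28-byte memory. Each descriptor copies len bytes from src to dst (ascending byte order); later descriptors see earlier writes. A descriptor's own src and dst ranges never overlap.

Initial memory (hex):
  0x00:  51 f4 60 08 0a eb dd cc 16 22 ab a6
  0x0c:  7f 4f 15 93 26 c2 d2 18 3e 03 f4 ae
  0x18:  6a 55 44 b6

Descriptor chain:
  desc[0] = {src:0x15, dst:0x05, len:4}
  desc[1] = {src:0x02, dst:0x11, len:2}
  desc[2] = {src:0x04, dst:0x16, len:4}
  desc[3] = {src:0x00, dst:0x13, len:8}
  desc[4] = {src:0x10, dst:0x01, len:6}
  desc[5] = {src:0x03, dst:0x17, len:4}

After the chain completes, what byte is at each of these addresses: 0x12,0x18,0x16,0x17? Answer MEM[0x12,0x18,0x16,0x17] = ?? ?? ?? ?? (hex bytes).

MEM[0x12,0x18,0x16,0x17] = 08 51 08 08

#0 dst[0x05+4] := {0x03,0xf4,0xae,0x6a}
#1 dst[0x11+2] := {0x60,0x08}
#2 dst[0x16+4] := {0x0a,0x03,0xf4,0xae}
#3 dst[0x13+8] := {0x51,0xf4,0x60,0x08,0x0a,0x03,0xf4,0xae}
#4 dst[0x01+6] := {0x26,0x60,0x08,0x51,0xf4,0x60}
#5 dst[0x17+4] := {0x08,0x51,0xf4,0x60}
query mem[0x12]=0x08, mem[0x18]=0x51, mem[0x16]=0x08, mem[0x17]=0x08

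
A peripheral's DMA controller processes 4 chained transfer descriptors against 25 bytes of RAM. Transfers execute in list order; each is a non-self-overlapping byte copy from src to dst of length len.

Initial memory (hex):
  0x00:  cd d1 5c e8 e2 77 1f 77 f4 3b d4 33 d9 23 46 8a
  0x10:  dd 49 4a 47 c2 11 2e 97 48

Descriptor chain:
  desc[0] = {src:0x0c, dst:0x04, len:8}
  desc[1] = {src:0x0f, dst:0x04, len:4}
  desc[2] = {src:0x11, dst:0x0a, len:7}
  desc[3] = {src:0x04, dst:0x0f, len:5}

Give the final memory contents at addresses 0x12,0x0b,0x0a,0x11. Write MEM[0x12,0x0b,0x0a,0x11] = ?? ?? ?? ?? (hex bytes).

[0] 0x0c->0x04 len=8 : d9 23 46 8a dd 49 4a 47
[1] 0x0f->0x04 len=4 : 8a dd 49 4a
[2] 0x11->0x0a len=7 : 49 4a 47 c2 11 2e 97
[3] 0x04->0x0f len=5 : 8a dd 49 4a dd
query mem[0x12]=0x4a, mem[0x0b]=0x4a, mem[0x0a]=0x49, mem[0x11]=0x49

MEM[0x12,0x0b,0x0a,0x11] = 4a 4a 49 49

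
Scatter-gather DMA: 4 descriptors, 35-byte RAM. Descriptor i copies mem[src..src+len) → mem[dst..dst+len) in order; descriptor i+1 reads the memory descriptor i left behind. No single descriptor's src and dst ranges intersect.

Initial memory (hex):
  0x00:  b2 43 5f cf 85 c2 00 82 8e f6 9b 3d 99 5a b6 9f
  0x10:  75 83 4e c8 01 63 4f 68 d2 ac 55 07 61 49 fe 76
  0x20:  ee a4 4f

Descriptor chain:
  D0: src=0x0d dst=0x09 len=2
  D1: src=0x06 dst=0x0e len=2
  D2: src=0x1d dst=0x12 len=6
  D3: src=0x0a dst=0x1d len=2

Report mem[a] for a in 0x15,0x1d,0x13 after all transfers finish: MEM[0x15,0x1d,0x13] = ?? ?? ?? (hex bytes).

MEM[0x15,0x1d,0x13] = ee b6 fe

#0 dst[0x09+2] := {0x5a,0xb6}
#1 dst[0x0e+2] := {0x00,0x82}
#2 dst[0x12+6] := {0x49,0xfe,0x76,0xee,0xa4,0x4f}
#3 dst[0x1d+2] := {0xb6,0x3d}
query mem[0x15]=0xee, mem[0x1d]=0xb6, mem[0x13]=0xfe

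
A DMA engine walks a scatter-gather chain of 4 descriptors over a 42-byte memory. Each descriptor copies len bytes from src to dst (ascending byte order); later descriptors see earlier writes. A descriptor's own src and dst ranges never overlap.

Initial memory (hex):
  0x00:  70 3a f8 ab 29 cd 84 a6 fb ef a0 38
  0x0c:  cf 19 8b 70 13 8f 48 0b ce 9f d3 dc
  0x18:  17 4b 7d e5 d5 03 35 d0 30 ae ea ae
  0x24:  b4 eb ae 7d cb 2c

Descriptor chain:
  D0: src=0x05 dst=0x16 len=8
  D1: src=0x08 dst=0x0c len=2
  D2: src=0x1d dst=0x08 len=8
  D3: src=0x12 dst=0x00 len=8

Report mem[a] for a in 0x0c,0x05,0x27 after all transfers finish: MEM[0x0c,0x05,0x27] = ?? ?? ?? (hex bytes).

  after D0: wrote 8B at 0x16 = cd84a6fbefa038cf
  after D1: wrote 2B at 0x0c = fbef
  after D2: wrote 8B at 0x08 = cf35d030aeeaaeb4
  after D3: wrote 8B at 0x00 = 480bce9fcd84a6fb
query mem[0x0c]=0xae, mem[0x05]=0x84, mem[0x27]=0x7d

MEM[0x0c,0x05,0x27] = ae 84 7d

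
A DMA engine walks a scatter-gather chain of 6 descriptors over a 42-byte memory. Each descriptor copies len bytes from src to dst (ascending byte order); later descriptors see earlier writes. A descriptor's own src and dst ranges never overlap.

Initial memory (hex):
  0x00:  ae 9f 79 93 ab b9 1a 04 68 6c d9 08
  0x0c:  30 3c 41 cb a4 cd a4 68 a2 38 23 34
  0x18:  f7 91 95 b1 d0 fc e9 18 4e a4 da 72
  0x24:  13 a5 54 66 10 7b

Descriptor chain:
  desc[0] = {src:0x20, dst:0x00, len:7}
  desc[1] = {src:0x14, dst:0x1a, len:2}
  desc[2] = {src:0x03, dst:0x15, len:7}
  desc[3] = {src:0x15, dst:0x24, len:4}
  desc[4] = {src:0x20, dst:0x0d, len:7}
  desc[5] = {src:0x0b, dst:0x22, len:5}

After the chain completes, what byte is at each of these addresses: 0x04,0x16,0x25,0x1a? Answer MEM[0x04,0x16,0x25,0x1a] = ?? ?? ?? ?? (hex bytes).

[0] 0x20->0x00 len=7 : 4e a4 da 72 13 a5 54
[1] 0x14->0x1a len=2 : a2 38
[2] 0x03->0x15 len=7 : 72 13 a5 54 04 68 6c
[3] 0x15->0x24 len=4 : 72 13 a5 54
[4] 0x20->0x0d len=7 : 4e a4 da 72 72 13 a5
[5] 0x0b->0x22 len=5 : 08 30 4e a4 da
query mem[0x04]=0x13, mem[0x16]=0x13, mem[0x25]=0xa4, mem[0x1a]=0x68

MEM[0x04,0x16,0x25,0x1a] = 13 13 a4 68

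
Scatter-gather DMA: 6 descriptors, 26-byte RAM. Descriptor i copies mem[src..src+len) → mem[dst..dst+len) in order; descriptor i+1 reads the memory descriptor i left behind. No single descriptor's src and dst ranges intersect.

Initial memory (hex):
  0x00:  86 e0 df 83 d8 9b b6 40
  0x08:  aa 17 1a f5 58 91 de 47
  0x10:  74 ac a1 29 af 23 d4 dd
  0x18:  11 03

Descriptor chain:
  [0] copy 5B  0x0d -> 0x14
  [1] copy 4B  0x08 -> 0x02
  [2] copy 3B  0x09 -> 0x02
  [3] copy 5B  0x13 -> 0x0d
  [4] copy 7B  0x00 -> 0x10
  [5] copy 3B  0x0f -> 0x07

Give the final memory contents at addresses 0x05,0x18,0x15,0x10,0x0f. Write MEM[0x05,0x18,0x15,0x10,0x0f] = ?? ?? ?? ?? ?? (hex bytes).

MEM[0x05,0x18,0x15,0x10,0x0f] = f5 ac f5 86 de

D0: mem[0x14..0x18] <- [91 de 47 74 ac]
D1: mem[0x02..0x05] <- [aa 17 1a f5]
D2: mem[0x02..0x04] <- [17 1a f5]
D3: mem[0x0d..0x11] <- [29 91 de 47 74]
D4: mem[0x10..0x16] <- [86 e0 17 1a f5 f5 b6]
D5: mem[0x07..0x09] <- [de 86 e0]
query mem[0x05]=0xf5, mem[0x18]=0xac, mem[0x15]=0xf5, mem[0x10]=0x86, mem[0x0f]=0xde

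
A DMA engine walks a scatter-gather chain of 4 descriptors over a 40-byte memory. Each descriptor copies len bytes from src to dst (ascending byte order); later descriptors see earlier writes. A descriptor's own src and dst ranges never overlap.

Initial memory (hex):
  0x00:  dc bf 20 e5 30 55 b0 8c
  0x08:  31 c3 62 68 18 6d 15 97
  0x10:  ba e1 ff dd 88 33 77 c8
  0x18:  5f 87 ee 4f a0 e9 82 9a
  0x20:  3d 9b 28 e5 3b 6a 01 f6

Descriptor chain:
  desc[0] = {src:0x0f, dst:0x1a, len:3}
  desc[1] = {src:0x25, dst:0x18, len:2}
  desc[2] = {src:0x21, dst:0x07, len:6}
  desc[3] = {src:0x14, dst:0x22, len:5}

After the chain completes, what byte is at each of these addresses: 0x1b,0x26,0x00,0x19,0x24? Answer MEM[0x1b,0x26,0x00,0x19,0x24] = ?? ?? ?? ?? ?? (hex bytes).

D0: mem[0x1a..0x1c] <- [97 ba e1]
D1: mem[0x18..0x19] <- [6a 01]
D2: mem[0x07..0x0c] <- [9b 28 e5 3b 6a 01]
D3: mem[0x22..0x26] <- [88 33 77 c8 6a]
query mem[0x1b]=0xba, mem[0x26]=0x6a, mem[0x00]=0xdc, mem[0x19]=0x01, mem[0x24]=0x77

MEM[0x1b,0x26,0x00,0x19,0x24] = ba 6a dc 01 77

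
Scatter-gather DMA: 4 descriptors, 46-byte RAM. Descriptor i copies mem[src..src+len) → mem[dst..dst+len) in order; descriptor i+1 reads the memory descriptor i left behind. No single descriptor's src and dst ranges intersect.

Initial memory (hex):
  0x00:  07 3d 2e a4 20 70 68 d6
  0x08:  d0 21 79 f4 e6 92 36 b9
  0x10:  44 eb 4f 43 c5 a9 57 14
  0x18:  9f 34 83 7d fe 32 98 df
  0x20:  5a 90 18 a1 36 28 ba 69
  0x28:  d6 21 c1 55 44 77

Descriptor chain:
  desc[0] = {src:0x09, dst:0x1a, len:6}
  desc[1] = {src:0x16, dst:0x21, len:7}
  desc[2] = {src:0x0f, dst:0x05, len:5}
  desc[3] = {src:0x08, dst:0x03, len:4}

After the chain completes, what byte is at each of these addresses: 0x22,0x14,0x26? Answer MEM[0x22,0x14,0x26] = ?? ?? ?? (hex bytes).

#0 dst[0x1a+6] := {0x21,0x79,0xf4,0xe6,0x92,0x36}
#1 dst[0x21+7] := {0x57,0x14,0x9f,0x34,0x21,0x79,0xf4}
#2 dst[0x05+5] := {0xb9,0x44,0xeb,0x4f,0x43}
#3 dst[0x03+4] := {0x4f,0x43,0x79,0xf4}
query mem[0x22]=0x14, mem[0x14]=0xc5, mem[0x26]=0x79

MEM[0x22,0x14,0x26] = 14 c5 79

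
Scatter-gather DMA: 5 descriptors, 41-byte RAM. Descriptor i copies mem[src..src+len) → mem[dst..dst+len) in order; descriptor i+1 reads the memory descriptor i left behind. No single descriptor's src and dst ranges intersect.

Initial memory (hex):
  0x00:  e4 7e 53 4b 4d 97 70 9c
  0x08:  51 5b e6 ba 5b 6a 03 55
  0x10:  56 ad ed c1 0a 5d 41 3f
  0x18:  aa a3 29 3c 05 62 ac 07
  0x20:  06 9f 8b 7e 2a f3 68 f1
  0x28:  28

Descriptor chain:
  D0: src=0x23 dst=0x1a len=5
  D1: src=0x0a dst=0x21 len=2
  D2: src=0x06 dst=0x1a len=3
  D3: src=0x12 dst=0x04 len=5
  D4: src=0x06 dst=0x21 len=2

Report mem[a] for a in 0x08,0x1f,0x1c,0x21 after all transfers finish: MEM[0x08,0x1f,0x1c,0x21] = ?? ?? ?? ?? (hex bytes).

MEM[0x08,0x1f,0x1c,0x21] = 41 07 51 0a

[0] 0x23->0x1a len=5 : 7e 2a f3 68 f1
[1] 0x0a->0x21 len=2 : e6 ba
[2] 0x06->0x1a len=3 : 70 9c 51
[3] 0x12->0x04 len=5 : ed c1 0a 5d 41
[4] 0x06->0x21 len=2 : 0a 5d
query mem[0x08]=0x41, mem[0x1f]=0x07, mem[0x1c]=0x51, mem[0x21]=0x0a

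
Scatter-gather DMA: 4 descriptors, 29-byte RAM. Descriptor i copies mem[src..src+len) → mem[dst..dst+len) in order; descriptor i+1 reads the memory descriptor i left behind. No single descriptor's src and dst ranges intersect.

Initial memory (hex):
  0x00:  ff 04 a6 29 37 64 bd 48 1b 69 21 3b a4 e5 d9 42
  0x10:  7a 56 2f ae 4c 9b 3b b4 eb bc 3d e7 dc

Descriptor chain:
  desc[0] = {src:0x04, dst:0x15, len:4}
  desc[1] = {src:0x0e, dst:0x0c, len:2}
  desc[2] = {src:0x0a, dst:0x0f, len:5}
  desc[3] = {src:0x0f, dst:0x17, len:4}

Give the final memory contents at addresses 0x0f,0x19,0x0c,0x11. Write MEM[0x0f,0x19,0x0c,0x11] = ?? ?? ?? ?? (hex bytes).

  after D0: wrote 4B at 0x15 = 3764bd48
  after D1: wrote 2B at 0x0c = d942
  after D2: wrote 5B at 0x0f = 213bd942d9
  after D3: wrote 4B at 0x17 = 213bd942
query mem[0x0f]=0x21, mem[0x19]=0xd9, mem[0x0c]=0xd9, mem[0x11]=0xd9

MEM[0x0f,0x19,0x0c,0x11] = 21 d9 d9 d9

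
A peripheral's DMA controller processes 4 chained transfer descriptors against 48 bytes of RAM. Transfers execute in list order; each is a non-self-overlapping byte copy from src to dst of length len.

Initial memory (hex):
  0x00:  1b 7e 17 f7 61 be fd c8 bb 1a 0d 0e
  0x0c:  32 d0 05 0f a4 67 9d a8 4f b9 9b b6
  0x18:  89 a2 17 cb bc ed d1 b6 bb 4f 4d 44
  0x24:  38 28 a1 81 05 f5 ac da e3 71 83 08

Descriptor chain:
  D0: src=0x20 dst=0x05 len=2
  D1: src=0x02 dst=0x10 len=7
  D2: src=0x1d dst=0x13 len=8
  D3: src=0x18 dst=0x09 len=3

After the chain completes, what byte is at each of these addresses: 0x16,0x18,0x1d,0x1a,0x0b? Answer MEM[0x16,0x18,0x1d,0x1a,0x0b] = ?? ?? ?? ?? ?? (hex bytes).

MEM[0x16,0x18,0x1d,0x1a,0x0b] = bb 4d ed 38 38

D0: mem[0x05..0x06] <- [bb 4f]
D1: mem[0x10..0x16] <- [17 f7 61 bb 4f c8 bb]
D2: mem[0x13..0x1a] <- [ed d1 b6 bb 4f 4d 44 38]
D3: mem[0x09..0x0b] <- [4d 44 38]
query mem[0x16]=0xbb, mem[0x18]=0x4d, mem[0x1d]=0xed, mem[0x1a]=0x38, mem[0x0b]=0x38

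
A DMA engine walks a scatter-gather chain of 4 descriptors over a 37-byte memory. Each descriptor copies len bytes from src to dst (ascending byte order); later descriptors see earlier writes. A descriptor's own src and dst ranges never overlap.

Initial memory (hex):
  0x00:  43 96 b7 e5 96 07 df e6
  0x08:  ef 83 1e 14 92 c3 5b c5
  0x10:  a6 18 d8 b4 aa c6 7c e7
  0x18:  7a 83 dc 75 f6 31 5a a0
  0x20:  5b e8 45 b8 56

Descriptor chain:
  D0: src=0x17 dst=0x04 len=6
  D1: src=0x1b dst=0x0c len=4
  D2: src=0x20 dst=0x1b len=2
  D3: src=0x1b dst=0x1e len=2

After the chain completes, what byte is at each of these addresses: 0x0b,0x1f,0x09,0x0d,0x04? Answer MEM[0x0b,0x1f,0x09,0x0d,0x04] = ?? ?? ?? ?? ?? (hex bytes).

MEM[0x0b,0x1f,0x09,0x0d,0x04] = 14 e8 f6 f6 e7

[0] 0x17->0x04 len=6 : e7 7a 83 dc 75 f6
[1] 0x1b->0x0c len=4 : 75 f6 31 5a
[2] 0x20->0x1b len=2 : 5b e8
[3] 0x1b->0x1e len=2 : 5b e8
query mem[0x0b]=0x14, mem[0x1f]=0xe8, mem[0x09]=0xf6, mem[0x0d]=0xf6, mem[0x04]=0xe7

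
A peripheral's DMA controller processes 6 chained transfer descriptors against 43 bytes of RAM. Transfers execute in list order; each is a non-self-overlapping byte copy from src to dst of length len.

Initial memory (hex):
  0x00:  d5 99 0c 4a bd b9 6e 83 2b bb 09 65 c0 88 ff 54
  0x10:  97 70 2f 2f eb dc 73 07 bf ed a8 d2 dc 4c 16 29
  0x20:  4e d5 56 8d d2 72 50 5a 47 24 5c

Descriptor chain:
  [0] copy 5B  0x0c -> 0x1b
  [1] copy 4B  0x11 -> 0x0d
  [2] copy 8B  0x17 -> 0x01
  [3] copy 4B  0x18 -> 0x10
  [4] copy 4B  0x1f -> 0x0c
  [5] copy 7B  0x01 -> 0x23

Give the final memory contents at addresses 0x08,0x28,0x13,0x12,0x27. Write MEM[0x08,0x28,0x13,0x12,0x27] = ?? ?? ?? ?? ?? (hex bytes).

MEM[0x08,0x28,0x13,0x12,0x27] = 54 88 c0 a8 c0

#0 dst[0x1b+5] := {0xc0,0x88,0xff,0x54,0x97}
#1 dst[0x0d+4] := {0x70,0x2f,0x2f,0xeb}
#2 dst[0x01+8] := {0x07,0xbf,0xed,0xa8,0xc0,0x88,0xff,0x54}
#3 dst[0x10+4] := {0xbf,0xed,0xa8,0xc0}
#4 dst[0x0c+4] := {0x97,0x4e,0xd5,0x56}
#5 dst[0x23+7] := {0x07,0xbf,0xed,0xa8,0xc0,0x88,0xff}
query mem[0x08]=0x54, mem[0x28]=0x88, mem[0x13]=0xc0, mem[0x12]=0xa8, mem[0x27]=0xc0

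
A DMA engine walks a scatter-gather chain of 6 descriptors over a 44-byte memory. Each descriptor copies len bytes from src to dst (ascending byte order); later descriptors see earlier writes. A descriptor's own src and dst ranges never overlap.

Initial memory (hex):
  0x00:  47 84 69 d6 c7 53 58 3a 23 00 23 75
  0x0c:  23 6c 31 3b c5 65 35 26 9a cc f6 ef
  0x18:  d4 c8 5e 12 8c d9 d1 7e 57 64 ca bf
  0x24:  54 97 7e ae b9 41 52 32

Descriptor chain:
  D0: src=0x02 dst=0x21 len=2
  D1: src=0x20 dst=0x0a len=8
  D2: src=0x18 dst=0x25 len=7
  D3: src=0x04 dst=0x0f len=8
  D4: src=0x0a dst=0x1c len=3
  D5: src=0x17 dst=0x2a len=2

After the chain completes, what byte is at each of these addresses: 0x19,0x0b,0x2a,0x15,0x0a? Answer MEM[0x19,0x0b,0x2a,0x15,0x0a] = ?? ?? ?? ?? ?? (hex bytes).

MEM[0x19,0x0b,0x2a,0x15,0x0a] = c8 69 ef 57 57

  after D0: wrote 2B at 0x21 = 69d6
  after D1: wrote 8B at 0x0a = 5769d6bf54977eae
  after D2: wrote 7B at 0x25 = d4c85e128cd9d1
  after D3: wrote 8B at 0x0f = c753583a23005769
  after D4: wrote 3B at 0x1c = 5769d6
  after D5: wrote 2B at 0x2a = efd4
query mem[0x19]=0xc8, mem[0x0b]=0x69, mem[0x2a]=0xef, mem[0x15]=0x57, mem[0x0a]=0x57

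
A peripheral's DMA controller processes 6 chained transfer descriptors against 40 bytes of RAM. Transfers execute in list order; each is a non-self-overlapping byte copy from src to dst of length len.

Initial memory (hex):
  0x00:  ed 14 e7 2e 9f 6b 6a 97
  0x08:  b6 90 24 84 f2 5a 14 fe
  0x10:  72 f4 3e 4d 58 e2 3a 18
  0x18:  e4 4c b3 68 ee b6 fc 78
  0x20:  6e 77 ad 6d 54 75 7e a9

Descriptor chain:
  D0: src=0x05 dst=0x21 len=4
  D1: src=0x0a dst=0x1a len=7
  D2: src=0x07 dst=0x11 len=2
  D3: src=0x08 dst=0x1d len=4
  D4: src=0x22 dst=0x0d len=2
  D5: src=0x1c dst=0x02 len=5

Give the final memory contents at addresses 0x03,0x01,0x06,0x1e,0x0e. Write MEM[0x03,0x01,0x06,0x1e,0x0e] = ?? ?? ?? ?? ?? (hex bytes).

[0] 0x05->0x21 len=4 : 6b 6a 97 b6
[1] 0x0a->0x1a len=7 : 24 84 f2 5a 14 fe 72
[2] 0x07->0x11 len=2 : 97 b6
[3] 0x08->0x1d len=4 : b6 90 24 84
[4] 0x22->0x0d len=2 : 6a 97
[5] 0x1c->0x02 len=5 : f2 b6 90 24 84
query mem[0x03]=0xb6, mem[0x01]=0x14, mem[0x06]=0x84, mem[0x1e]=0x90, mem[0x0e]=0x97

MEM[0x03,0x01,0x06,0x1e,0x0e] = b6 14 84 90 97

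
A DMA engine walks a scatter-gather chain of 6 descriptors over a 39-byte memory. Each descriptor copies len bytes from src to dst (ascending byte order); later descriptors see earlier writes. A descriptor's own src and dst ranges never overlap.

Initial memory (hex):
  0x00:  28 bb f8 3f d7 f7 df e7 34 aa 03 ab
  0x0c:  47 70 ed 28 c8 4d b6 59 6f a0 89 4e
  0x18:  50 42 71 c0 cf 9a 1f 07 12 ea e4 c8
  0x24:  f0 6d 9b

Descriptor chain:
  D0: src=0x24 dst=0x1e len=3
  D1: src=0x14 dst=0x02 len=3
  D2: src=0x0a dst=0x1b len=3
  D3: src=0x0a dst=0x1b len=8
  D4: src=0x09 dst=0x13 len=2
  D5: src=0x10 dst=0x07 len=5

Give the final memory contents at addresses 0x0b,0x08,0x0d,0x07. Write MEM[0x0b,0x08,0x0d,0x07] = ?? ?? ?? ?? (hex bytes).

#0 dst[0x1e+3] := {0xf0,0x6d,0x9b}
#1 dst[0x02+3] := {0x6f,0xa0,0x89}
#2 dst[0x1b+3] := {0x03,0xab,0x47}
#3 dst[0x1b+8] := {0x03,0xab,0x47,0x70,0xed,0x28,0xc8,0x4d}
#4 dst[0x13+2] := {0xaa,0x03}
#5 dst[0x07+5] := {0xc8,0x4d,0xb6,0xaa,0x03}
query mem[0x0b]=0x03, mem[0x08]=0x4d, mem[0x0d]=0x70, mem[0x07]=0xc8

MEM[0x0b,0x08,0x0d,0x07] = 03 4d 70 c8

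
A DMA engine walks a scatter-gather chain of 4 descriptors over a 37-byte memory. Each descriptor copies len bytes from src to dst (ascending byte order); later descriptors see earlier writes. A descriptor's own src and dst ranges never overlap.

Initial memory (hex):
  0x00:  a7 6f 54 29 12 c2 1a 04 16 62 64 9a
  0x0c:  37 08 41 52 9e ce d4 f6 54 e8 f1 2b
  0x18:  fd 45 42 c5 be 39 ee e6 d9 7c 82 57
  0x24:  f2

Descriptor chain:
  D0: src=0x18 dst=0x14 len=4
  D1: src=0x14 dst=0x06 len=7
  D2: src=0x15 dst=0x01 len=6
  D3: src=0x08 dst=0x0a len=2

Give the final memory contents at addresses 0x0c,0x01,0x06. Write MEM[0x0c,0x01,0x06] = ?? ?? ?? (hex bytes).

MEM[0x0c,0x01,0x06] = 42 45 42

[0] 0x18->0x14 len=4 : fd 45 42 c5
[1] 0x14->0x06 len=7 : fd 45 42 c5 fd 45 42
[2] 0x15->0x01 len=6 : 45 42 c5 fd 45 42
[3] 0x08->0x0a len=2 : 42 c5
query mem[0x0c]=0x42, mem[0x01]=0x45, mem[0x06]=0x42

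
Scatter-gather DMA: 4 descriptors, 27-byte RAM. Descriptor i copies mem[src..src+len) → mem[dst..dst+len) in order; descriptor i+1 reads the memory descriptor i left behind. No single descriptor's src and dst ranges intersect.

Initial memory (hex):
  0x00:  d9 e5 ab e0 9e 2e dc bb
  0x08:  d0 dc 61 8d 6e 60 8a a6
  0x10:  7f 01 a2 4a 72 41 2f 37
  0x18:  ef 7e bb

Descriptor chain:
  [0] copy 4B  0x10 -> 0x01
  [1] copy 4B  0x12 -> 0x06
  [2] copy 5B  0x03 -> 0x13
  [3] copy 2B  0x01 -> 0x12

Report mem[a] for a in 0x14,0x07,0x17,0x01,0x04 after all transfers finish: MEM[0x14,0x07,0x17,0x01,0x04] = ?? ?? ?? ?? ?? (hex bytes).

  after D0: wrote 4B at 0x01 = 7f01a24a
  after D1: wrote 4B at 0x06 = a24a7241
  after D2: wrote 5B at 0x13 = a24a2ea24a
  after D3: wrote 2B at 0x12 = 7f01
query mem[0x14]=0x4a, mem[0x07]=0x4a, mem[0x17]=0x4a, mem[0x01]=0x7f, mem[0x04]=0x4a

MEM[0x14,0x07,0x17,0x01,0x04] = 4a 4a 4a 7f 4a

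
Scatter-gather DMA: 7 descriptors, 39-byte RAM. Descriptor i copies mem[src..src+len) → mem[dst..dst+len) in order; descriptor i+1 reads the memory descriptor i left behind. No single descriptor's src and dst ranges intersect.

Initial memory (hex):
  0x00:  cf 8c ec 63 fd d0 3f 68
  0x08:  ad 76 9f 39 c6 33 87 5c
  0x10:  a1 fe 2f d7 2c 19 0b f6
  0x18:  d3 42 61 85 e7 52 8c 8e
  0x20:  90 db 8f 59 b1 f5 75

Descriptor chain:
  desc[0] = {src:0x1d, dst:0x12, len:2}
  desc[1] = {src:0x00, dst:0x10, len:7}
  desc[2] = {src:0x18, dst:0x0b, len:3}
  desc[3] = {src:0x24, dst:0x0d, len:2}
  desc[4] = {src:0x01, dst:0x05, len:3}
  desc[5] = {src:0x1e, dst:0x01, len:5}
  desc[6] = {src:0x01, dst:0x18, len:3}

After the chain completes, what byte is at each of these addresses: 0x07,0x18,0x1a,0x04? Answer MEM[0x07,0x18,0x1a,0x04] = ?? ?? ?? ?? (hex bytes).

[0] 0x1d->0x12 len=2 : 52 8c
[1] 0x00->0x10 len=7 : cf 8c ec 63 fd d0 3f
[2] 0x18->0x0b len=3 : d3 42 61
[3] 0x24->0x0d len=2 : b1 f5
[4] 0x01->0x05 len=3 : 8c ec 63
[5] 0x1e->0x01 len=5 : 8c 8e 90 db 8f
[6] 0x01->0x18 len=3 : 8c 8e 90
query mem[0x07]=0x63, mem[0x18]=0x8c, mem[0x1a]=0x90, mem[0x04]=0xdb

MEM[0x07,0x18,0x1a,0x04] = 63 8c 90 db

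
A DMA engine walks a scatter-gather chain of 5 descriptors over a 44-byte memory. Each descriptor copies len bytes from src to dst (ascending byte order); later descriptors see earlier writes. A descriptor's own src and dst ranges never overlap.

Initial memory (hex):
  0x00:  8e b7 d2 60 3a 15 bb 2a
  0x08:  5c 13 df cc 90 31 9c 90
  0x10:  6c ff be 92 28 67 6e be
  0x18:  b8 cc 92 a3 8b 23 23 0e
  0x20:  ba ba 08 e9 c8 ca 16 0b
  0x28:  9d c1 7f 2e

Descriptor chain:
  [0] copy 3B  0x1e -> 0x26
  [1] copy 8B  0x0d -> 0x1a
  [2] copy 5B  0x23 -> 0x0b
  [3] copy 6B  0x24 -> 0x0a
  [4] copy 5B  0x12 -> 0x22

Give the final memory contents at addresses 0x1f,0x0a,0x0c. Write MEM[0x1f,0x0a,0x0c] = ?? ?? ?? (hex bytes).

[0] 0x1e->0x26 len=3 : 23 0e ba
[1] 0x0d->0x1a len=8 : 31 9c 90 6c ff be 92 28
[2] 0x23->0x0b len=5 : e9 c8 ca 23 0e
[3] 0x24->0x0a len=6 : c8 ca 23 0e ba c1
[4] 0x12->0x22 len=5 : be 92 28 67 6e
query mem[0x1f]=0xbe, mem[0x0a]=0xc8, mem[0x0c]=0x23

MEM[0x1f,0x0a,0x0c] = be c8 23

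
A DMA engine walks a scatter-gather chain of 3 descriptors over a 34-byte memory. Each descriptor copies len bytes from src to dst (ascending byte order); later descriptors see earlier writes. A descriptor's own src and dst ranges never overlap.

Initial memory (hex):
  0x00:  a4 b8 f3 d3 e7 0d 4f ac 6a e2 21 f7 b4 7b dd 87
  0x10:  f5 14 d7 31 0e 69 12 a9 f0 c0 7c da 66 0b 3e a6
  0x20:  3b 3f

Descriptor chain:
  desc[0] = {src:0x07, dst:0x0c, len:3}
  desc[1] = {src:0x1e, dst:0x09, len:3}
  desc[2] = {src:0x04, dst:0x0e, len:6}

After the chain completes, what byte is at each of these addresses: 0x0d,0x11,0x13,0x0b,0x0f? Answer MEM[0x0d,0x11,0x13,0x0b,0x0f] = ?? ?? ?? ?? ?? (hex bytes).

MEM[0x0d,0x11,0x13,0x0b,0x0f] = 6a ac 3e 3b 0d

#0 dst[0x0c+3] := {0xac,0x6a,0xe2}
#1 dst[0x09+3] := {0x3e,0xa6,0x3b}
#2 dst[0x0e+6] := {0xe7,0x0d,0x4f,0xac,0x6a,0x3e}
query mem[0x0d]=0x6a, mem[0x11]=0xac, mem[0x13]=0x3e, mem[0x0b]=0x3b, mem[0x0f]=0x0d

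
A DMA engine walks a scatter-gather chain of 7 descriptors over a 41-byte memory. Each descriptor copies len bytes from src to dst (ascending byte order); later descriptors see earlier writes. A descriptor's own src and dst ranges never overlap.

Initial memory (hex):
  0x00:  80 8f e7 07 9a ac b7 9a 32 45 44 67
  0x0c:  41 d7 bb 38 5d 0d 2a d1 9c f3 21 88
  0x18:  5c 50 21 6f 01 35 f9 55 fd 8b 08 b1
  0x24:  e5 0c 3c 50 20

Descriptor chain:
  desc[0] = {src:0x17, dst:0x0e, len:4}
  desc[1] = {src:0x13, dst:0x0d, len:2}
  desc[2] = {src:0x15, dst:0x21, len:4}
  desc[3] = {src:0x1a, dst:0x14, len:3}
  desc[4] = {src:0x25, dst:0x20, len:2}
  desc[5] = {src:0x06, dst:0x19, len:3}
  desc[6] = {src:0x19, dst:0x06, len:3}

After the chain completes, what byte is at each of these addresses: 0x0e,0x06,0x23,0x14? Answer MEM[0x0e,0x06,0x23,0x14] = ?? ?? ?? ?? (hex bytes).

MEM[0x0e,0x06,0x23,0x14] = 9c b7 88 21

#0 dst[0x0e+4] := {0x88,0x5c,0x50,0x21}
#1 dst[0x0d+2] := {0xd1,0x9c}
#2 dst[0x21+4] := {0xf3,0x21,0x88,0x5c}
#3 dst[0x14+3] := {0x21,0x6f,0x01}
#4 dst[0x20+2] := {0x0c,0x3c}
#5 dst[0x19+3] := {0xb7,0x9a,0x32}
#6 dst[0x06+3] := {0xb7,0x9a,0x32}
query mem[0x0e]=0x9c, mem[0x06]=0xb7, mem[0x23]=0x88, mem[0x14]=0x21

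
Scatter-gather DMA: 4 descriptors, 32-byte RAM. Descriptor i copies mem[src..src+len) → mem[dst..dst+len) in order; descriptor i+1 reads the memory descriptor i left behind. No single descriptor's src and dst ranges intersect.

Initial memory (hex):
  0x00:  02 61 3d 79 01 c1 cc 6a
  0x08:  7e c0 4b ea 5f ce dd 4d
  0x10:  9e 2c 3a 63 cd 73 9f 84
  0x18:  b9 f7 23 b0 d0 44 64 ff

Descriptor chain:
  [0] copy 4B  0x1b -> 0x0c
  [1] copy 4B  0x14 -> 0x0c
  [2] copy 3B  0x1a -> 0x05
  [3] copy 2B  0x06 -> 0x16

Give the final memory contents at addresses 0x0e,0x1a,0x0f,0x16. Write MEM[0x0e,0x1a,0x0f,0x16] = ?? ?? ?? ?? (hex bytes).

MEM[0x0e,0x1a,0x0f,0x16] = 9f 23 84 b0

D0: mem[0x0c..0x0f] <- [b0 d0 44 64]
D1: mem[0x0c..0x0f] <- [cd 73 9f 84]
D2: mem[0x05..0x07] <- [23 b0 d0]
D3: mem[0x16..0x17] <- [b0 d0]
query mem[0x0e]=0x9f, mem[0x1a]=0x23, mem[0x0f]=0x84, mem[0x16]=0xb0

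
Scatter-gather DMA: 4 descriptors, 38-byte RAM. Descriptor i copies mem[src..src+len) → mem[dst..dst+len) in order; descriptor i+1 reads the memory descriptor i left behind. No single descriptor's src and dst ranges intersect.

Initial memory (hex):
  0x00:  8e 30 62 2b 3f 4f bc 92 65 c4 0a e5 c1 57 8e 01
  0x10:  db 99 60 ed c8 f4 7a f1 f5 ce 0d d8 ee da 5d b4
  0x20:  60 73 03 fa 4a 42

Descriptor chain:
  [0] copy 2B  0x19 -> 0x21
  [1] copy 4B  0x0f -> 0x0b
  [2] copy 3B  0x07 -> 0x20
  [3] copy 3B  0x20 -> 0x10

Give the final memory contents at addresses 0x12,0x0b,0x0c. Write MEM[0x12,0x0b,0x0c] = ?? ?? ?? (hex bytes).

  after D0: wrote 2B at 0x21 = ce0d
  after D1: wrote 4B at 0x0b = 01db9960
  after D2: wrote 3B at 0x20 = 9265c4
  after D3: wrote 3B at 0x10 = 9265c4
query mem[0x12]=0xc4, mem[0x0b]=0x01, mem[0x0c]=0xdb

MEM[0x12,0x0b,0x0c] = c4 01 db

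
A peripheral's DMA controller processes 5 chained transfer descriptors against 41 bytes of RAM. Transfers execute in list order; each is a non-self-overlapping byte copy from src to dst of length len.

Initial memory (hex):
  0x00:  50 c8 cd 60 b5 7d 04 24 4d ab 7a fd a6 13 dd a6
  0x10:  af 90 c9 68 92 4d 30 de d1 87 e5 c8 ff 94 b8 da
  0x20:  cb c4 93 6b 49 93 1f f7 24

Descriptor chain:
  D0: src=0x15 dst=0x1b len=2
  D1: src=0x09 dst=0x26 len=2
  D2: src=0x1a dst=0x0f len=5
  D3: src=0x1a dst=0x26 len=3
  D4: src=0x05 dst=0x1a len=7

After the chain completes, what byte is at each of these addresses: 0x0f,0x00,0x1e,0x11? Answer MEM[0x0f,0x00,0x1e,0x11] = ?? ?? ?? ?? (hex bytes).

MEM[0x0f,0x00,0x1e,0x11] = e5 50 ab 30

#0 dst[0x1b+2] := {0x4d,0x30}
#1 dst[0x26+2] := {0xab,0x7a}
#2 dst[0x0f+5] := {0xe5,0x4d,0x30,0x94,0xb8}
#3 dst[0x26+3] := {0xe5,0x4d,0x30}
#4 dst[0x1a+7] := {0x7d,0x04,0x24,0x4d,0xab,0x7a,0xfd}
query mem[0x0f]=0xe5, mem[0x00]=0x50, mem[0x1e]=0xab, mem[0x11]=0x30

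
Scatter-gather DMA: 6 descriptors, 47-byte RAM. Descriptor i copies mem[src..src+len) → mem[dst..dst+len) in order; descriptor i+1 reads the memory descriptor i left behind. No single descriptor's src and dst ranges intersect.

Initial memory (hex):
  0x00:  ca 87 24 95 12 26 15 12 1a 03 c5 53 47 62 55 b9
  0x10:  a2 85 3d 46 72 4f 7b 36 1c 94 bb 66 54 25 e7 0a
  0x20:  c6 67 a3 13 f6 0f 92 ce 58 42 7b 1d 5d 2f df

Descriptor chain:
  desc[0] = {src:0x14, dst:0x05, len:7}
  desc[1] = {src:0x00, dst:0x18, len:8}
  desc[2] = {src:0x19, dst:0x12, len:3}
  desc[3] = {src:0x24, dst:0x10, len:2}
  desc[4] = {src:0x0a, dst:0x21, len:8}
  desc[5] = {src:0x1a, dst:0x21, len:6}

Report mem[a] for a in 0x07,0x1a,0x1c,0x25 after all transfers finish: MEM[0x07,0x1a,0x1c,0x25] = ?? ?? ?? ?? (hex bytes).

MEM[0x07,0x1a,0x1c,0x25] = 7b 24 12 4f

D0: mem[0x05..0x0b] <- [72 4f 7b 36 1c 94 bb]
D1: mem[0x18..0x1f] <- [ca 87 24 95 12 72 4f 7b]
D2: mem[0x12..0x14] <- [87 24 95]
D3: mem[0x10..0x11] <- [f6 0f]
D4: mem[0x21..0x28] <- [94 bb 47 62 55 b9 f6 0f]
D5: mem[0x21..0x26] <- [24 95 12 72 4f 7b]
query mem[0x07]=0x7b, mem[0x1a]=0x24, mem[0x1c]=0x12, mem[0x25]=0x4f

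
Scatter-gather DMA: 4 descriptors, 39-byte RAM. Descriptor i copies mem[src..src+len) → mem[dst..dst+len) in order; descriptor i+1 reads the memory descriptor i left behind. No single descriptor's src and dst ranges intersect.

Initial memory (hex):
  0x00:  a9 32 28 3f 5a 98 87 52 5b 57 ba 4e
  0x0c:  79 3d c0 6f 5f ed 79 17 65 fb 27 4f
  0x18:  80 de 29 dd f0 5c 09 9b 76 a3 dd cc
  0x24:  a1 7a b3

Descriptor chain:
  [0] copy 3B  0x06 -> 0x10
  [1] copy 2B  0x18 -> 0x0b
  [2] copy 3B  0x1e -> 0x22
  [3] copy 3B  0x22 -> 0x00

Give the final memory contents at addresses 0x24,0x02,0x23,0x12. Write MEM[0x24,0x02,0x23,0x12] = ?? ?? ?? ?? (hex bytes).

MEM[0x24,0x02,0x23,0x12] = 76 76 9b 5b

D0: mem[0x10..0x12] <- [87 52 5b]
D1: mem[0x0b..0x0c] <- [80 de]
D2: mem[0x22..0x24] <- [09 9b 76]
D3: mem[0x00..0x02] <- [09 9b 76]
query mem[0x24]=0x76, mem[0x02]=0x76, mem[0x23]=0x9b, mem[0x12]=0x5b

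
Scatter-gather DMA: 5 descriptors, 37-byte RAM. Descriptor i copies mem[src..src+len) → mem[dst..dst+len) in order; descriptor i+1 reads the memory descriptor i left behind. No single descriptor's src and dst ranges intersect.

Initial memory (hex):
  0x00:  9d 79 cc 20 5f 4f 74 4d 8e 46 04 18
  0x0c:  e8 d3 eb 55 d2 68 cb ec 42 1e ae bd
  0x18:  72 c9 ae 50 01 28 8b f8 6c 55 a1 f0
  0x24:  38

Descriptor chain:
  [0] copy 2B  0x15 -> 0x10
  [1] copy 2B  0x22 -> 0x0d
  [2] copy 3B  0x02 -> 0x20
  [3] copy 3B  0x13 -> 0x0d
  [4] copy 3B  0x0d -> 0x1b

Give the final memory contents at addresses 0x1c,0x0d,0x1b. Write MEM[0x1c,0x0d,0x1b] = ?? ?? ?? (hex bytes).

MEM[0x1c,0x0d,0x1b] = 42 ec ec

[0] 0x15->0x10 len=2 : 1e ae
[1] 0x22->0x0d len=2 : a1 f0
[2] 0x02->0x20 len=3 : cc 20 5f
[3] 0x13->0x0d len=3 : ec 42 1e
[4] 0x0d->0x1b len=3 : ec 42 1e
query mem[0x1c]=0x42, mem[0x0d]=0xec, mem[0x1b]=0xec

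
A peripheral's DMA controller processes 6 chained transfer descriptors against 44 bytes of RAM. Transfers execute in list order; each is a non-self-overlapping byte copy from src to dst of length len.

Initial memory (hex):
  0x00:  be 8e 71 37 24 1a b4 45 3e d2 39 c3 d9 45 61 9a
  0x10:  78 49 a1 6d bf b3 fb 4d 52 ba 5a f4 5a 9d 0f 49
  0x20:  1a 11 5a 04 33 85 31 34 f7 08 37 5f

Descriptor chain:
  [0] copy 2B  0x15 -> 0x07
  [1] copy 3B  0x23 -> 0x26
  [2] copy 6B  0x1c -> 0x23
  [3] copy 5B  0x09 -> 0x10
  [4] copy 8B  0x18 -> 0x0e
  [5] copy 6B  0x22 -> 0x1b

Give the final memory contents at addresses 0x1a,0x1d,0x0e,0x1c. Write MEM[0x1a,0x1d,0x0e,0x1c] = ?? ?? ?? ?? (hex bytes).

MEM[0x1a,0x1d,0x0e,0x1c] = 5a 9d 52 5a

  after D0: wrote 2B at 0x07 = b3fb
  after D1: wrote 3B at 0x26 = 043385
  after D2: wrote 6B at 0x23 = 5a9d0f491a11
  after D3: wrote 5B at 0x10 = d239c3d945
  after D4: wrote 8B at 0x0e = 52ba5af45a9d0f49
  after D5: wrote 6B at 0x1b = 5a5a9d0f491a
query mem[0x1a]=0x5a, mem[0x1d]=0x9d, mem[0x0e]=0x52, mem[0x1c]=0x5a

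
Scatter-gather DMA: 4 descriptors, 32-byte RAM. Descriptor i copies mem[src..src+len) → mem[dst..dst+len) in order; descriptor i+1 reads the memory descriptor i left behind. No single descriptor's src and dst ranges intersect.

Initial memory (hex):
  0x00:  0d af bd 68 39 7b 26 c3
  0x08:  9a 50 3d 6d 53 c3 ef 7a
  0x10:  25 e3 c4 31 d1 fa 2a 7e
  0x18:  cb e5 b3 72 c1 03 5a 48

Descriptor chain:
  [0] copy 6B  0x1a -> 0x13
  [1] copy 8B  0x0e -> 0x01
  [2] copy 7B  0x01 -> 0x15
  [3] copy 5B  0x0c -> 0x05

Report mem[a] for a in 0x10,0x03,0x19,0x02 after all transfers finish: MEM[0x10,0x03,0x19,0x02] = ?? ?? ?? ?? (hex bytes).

MEM[0x10,0x03,0x19,0x02] = 25 25 c4 7a

#0 dst[0x13+6] := {0xb3,0x72,0xc1,0x03,0x5a,0x48}
#1 dst[0x01+8] := {0xef,0x7a,0x25,0xe3,0xc4,0xb3,0x72,0xc1}
#2 dst[0x15+7] := {0xef,0x7a,0x25,0xe3,0xc4,0xb3,0x72}
#3 dst[0x05+5] := {0x53,0xc3,0xef,0x7a,0x25}
query mem[0x10]=0x25, mem[0x03]=0x25, mem[0x19]=0xc4, mem[0x02]=0x7a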